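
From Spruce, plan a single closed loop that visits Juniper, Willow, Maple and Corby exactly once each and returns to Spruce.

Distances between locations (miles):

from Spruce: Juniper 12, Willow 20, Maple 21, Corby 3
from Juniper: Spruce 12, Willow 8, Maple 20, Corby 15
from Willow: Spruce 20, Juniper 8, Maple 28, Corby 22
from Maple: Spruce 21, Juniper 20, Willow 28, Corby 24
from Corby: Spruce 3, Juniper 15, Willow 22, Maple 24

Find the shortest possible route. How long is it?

Minimum total distance: 74 miles.

Spruce → Juniper → Willow → Maple → Corby → Spruce: 12+8+28+24+3 = 75
Spruce → Juniper → Willow → Corby → Maple → Spruce: 12+8+22+24+21 = 87
Spruce → Juniper → Maple → Willow → Corby → Spruce: 12+20+28+22+3 = 85
Spruce → Juniper → Maple → Corby → Willow → Spruce: 12+20+24+22+20 = 98
Spruce → Juniper → Corby → Willow → Maple → Spruce: 12+15+22+28+21 = 98
Spruce → Juniper → Corby → Maple → Willow → Spruce: 12+15+24+28+20 = 99
Spruce → Willow → Juniper → Maple → Corby → Spruce: 20+8+20+24+3 = 75
Spruce → Willow → Juniper → Corby → Maple → Spruce: 20+8+15+24+21 = 88
Spruce → Willow → Maple → Juniper → Corby → Spruce: 20+28+20+15+3 = 86
Spruce → Willow → Corby → Juniper → Maple → Spruce: 20+22+15+20+21 = 98
Spruce → Maple → Juniper → Willow → Corby → Spruce: 21+20+8+22+3 = 74
Spruce → Maple → Willow → Juniper → Corby → Spruce: 21+28+8+15+3 = 75
The minimum is 74.
One optimal route: Spruce → Maple → Juniper → Willow → Corby → Spruce (or its reverse).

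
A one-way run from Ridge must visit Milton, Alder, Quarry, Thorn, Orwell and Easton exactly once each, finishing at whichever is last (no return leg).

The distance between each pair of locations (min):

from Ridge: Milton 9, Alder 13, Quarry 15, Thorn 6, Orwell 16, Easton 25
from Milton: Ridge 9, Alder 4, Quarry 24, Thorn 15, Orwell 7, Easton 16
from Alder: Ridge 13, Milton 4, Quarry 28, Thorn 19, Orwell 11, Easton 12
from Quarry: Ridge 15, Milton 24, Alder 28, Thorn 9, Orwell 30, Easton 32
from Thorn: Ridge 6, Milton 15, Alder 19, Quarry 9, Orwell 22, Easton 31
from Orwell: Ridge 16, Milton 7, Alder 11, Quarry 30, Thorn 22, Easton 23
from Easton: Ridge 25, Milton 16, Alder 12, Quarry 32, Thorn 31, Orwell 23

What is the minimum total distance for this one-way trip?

Shortest open route: 68 min.

There are 6! = 720 possible orderings.
Ridge → Milton → Alder → Quarry → Thorn → Orwell → Easton: 9+4+28+9+22+23 = 95
Ridge → Milton → Alder → Quarry → Thorn → Easton → Orwell: 9+4+28+9+31+23 = 104
Ridge → Milton → Alder → Quarry → Orwell → Thorn → Easton: 9+4+28+30+22+31 = 124
Ridge → Milton → Alder → Quarry → Orwell → Easton → Thorn: 9+4+28+30+23+31 = 125
Ridge → Milton → Alder → Quarry → Easton → Thorn → Orwell: 9+4+28+32+31+22 = 126
Ridge → Milton → Alder → Quarry → Easton → Orwell → Thorn: 9+4+28+32+23+22 = 118
Ridge → Milton → Alder → Thorn → Quarry → Orwell → Easton: 9+4+19+9+30+23 = 94
Ridge → Milton → Alder → Thorn → Quarry → Easton → Orwell: 9+4+19+9+32+23 = 96
… (712 more)
Ridge → Thorn → Quarry → Orwell → Milton → Alder → Easton: 6+9+30+7+4+12 = 68  ← best
The minimum is 68.
One shortest path: Ridge → Thorn → Quarry → Orwell → Milton → Alder → Easton.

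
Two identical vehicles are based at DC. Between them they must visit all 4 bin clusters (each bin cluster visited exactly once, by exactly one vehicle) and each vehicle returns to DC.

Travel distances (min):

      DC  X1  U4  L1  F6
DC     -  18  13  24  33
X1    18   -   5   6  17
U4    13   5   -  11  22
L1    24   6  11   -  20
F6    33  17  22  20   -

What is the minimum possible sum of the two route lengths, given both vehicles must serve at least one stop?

Minimum combined distance: 103 min.

There are 2^3 − 1 = 7 ways to divide the 4 stops into two non-empty groups. For each, the best each vehicle can do is its own shortest tour through its group:
  {X1} + {U4, L1, F6}: 36 + 77 = 113
  {U4} + {X1, L1, F6}: 26 + 77 = 103
  {X1, U4} + {L1, F6}: 36 + 77 = 113
  {L1} + {X1, U4, F6}: 48 + 68 = 116
  {X1, L1} + {U4, F6}: 48 + 68 = 116
  {U4, L1} + {X1, F6}: 48 + 68 = 116
  … (7 splits in total)
Best: vehicle 1 DC → U4 → DC = 26; vehicle 2 DC → X1 → L1 → F6 → DC = 77; combined 103.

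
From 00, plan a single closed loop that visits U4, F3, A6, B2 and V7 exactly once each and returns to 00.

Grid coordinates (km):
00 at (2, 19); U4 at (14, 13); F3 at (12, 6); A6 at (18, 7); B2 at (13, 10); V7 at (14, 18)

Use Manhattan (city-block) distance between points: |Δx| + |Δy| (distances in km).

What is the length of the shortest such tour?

00→U4→F3→A6→B2→V7→00: 18+9+7+8+9+13 = 64
00→U4→F3→A6→V7→B2→00: 18+9+7+15+9+20 = 78
00→U4→F3→B2→A6→V7→00: 18+9+5+8+15+13 = 68
00→U4→F3→B2→V7→A6→00: 18+9+5+9+15+28 = 84
00→U4→F3→V7→A6→B2→00: 18+9+14+15+8+20 = 84
00→U4→F3→V7→B2→A6→00: 18+9+14+9+8+28 = 86
00→U4→A6→F3→B2→V7→00: 18+10+7+5+9+13 = 62
00→U4→A6→F3→V7→B2→00: 18+10+7+14+9+20 = 78
00→U4→A6→B2→F3→V7→00: 18+10+8+5+14+13 = 68
00→U4→A6→B2→V7→F3→00: 18+10+8+9+14+23 = 82
00→U4→A6→V7→F3→B2→00: 18+10+15+14+5+20 = 82
00→U4→A6→V7→B2→F3→00: 18+10+15+9+5+23 = 80
00→U4→B2→F3→A6→V7→00: 18+4+5+7+15+13 = 62
00→U4→B2→F3→V7→A6→00: 18+4+5+14+15+28 = 84
… (46 more)
00→F3→A6→B2→U4→V7→00: 23+7+8+4+5+13 = 60  ← best
The minimum is 60.
One optimal route: 00 → F3 → A6 → B2 → U4 → V7 → 00 (or its reverse).

Shortest round trip = 60 km.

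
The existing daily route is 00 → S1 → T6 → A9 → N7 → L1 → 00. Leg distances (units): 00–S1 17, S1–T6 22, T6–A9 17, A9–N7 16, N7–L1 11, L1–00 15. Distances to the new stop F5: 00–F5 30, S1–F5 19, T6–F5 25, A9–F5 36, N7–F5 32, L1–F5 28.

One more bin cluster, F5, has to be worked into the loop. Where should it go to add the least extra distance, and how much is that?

Adding 22 by placing F5 on the S1–T6 leg.

Insertion cost between consecutive stops i–j is d(i,F5) + d(F5,j) − d(i,j):
  between 00 and S1: 30 + 19 − 17 = 32
  between S1 and T6: 19 + 25 − 22 = 22
  between T6 and A9: 25 + 36 − 17 = 44
  between A9 and N7: 36 + 32 − 16 = 52
  between N7 and L1: 32 + 28 − 11 = 49
  between L1 and 00: 28 + 30 − 15 = 43
Cheapest insertion is between S1 and T6, adding 22.
New total = 98 + 22 = 120.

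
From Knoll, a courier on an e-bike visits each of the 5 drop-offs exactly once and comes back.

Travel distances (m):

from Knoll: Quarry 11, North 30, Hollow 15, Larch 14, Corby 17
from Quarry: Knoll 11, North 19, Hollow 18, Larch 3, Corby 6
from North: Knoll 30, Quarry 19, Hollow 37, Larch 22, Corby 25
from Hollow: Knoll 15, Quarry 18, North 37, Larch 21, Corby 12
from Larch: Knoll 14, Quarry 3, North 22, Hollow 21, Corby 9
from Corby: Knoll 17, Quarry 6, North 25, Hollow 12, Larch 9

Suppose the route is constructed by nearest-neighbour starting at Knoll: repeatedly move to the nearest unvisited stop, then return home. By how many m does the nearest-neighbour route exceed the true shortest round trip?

Excess over optimum: 14 m.

From Knoll: Quarry=11, Larch=14, Hollow=15, Corby=17, North=30 → choose Quarry (11).
From Quarry: Larch=3, Corby=6, Hollow=18, North=19 → choose Larch (3).
From Larch: Corby=9, Hollow=21, North=22 → choose Corby (9).
From Corby: Hollow=12, North=25 → choose Hollow (12).
From Hollow: North=37 → choose North (37).
NN route Knoll → Quarry → Larch → Corby → Hollow → North → Knoll costs 102.
Optimal: Knoll → Quarry → North → Larch → Corby → Hollow → Knoll costs 88 (by enumerating all 60 distinct tours).
Excess = 102 − 88 = 14.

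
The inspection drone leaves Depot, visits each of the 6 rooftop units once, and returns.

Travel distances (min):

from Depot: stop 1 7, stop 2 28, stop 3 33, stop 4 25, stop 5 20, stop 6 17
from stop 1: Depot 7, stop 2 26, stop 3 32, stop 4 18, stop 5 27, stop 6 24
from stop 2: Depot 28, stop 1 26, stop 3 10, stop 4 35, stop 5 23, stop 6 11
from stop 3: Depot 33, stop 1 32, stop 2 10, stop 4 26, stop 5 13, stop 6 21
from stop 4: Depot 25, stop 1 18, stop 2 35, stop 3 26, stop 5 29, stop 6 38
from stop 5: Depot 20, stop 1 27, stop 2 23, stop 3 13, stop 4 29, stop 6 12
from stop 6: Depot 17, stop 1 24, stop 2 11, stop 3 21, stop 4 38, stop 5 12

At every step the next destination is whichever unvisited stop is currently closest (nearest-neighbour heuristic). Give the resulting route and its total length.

104 min along Depot → stop 1 → stop 4 → stop 3 → stop 2 → stop 6 → stop 5 → Depot.

At Depot the remaining stops are stop 1 7, stop 6 17, stop 5 20, stop 4 25, stop 2 28, stop 3 33; go to stop 1.
At stop 1 the remaining stops are stop 4 18, stop 6 24, stop 2 26, stop 5 27, stop 3 32; go to stop 4.
At stop 4 the remaining stops are stop 3 26, stop 5 29, stop 2 35, stop 6 38; go to stop 3.
At stop 3 the remaining stops are stop 2 10, stop 5 13, stop 6 21; go to stop 2.
At stop 2 the remaining stops are stop 6 11, stop 5 23; go to stop 6.
At stop 6 the remaining stops are stop 5 12; go to stop 5.
Return stop 5→Depot: 20.
Total = 7 + 18 + 26 + 10 + 11 + 12 + 20 = 104.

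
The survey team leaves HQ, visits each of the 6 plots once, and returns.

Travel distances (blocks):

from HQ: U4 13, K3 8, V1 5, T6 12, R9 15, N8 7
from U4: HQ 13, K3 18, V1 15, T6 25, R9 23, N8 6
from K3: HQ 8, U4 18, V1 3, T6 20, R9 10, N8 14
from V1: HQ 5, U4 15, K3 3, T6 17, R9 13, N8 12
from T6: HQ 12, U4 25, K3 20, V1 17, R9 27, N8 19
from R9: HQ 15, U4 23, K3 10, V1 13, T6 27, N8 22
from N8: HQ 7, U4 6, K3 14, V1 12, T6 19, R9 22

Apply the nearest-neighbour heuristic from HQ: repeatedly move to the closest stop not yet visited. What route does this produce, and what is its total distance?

Total distance 83 blocks via the nearest-neighbour route HQ → V1 → K3 → R9 → N8 → U4 → T6 → HQ.

HQ → [V1:5 / N8:7 / K3:8 / T6:12 / U4:13 / R9:15] → V1 (5)
V1 → [K3:3 / N8:12 / R9:13 / U4:15 / T6:17] → K3 (3)
K3 → [R9:10 / N8:14 / U4:18 / T6:20] → R9 (10)
R9 → [N8:22 / U4:23 / T6:27] → N8 (22)
N8 → [U4:6 / T6:19] → U4 (6)
U4 → [T6:25] → T6 (25)
Return T6→HQ: 12.
Total = 5 + 3 + 10 + 22 + 6 + 25 + 12 = 83.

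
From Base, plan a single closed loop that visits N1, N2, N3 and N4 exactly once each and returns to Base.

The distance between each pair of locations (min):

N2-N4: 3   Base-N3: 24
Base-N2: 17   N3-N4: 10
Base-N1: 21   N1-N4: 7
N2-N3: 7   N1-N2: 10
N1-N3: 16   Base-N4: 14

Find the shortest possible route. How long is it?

Minimum total distance: 61 min.

There are 12 distinct closed tours to check (reversals are equivalent).
Base-N1-N2-N3-N4-Base: 21+10+7+10+14 = 62
Base-N1-N2-N4-N3-Base: 21+10+3+10+24 = 68
Base-N1-N3-N2-N4-Base: 21+16+7+3+14 = 61
Base-N1-N3-N4-N2-Base: 21+16+10+3+17 = 67
Base-N1-N4-N2-N3-Base: 21+7+3+7+24 = 62
Base-N1-N4-N3-N2-Base: 21+7+10+7+17 = 62
Base-N2-N1-N3-N4-Base: 17+10+16+10+14 = 67
Base-N2-N1-N4-N3-Base: 17+10+7+10+24 = 68
Base-N2-N3-N1-N4-Base: 17+7+16+7+14 = 61
Base-N2-N4-N1-N3-Base: 17+3+7+16+24 = 67
Base-N3-N1-N2-N4-Base: 24+16+10+3+14 = 67
Base-N3-N2-N1-N4-Base: 24+7+10+7+14 = 62
The minimum is 61.
One optimal route: Base → N1 → N3 → N2 → N4 → Base (or its reverse).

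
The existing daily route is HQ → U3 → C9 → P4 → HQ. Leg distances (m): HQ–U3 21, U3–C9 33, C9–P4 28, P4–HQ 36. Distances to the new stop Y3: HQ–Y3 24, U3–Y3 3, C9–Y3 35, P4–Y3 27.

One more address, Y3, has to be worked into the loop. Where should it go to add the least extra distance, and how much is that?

+5 m — insert Y3 between U3 and C9.

Insertion cost between consecutive stops i–j is d(i,Y3) + d(Y3,j) − d(i,j):
  between HQ and U3: 24 + 3 − 21 = 6
  between U3 and C9: 3 + 35 − 33 = 5
  between C9 and P4: 35 + 27 − 28 = 34
  between P4 and HQ: 27 + 24 − 36 = 15
Cheapest insertion is between U3 and C9, adding 5.
New total = 118 + 5 = 123.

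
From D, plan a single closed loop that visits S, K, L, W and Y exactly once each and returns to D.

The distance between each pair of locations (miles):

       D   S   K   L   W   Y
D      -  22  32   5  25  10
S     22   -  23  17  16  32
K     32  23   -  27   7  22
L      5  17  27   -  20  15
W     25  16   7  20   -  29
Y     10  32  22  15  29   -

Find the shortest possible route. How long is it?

With 5 stops there are 5!/2 = 60 distinct round trips (a route and its reverse cost the same).
D-S-K-L-W-Y-D: 22+23+27+20+29+10 = 131
D-S-K-L-Y-W-D: 22+23+27+15+29+25 = 141
D-S-K-W-L-Y-D: 22+23+7+20+15+10 = 97
D-S-K-W-Y-L-D: 22+23+7+29+15+5 = 101
D-S-K-Y-L-W-D: 22+23+22+15+20+25 = 127
D-S-K-Y-W-L-D: 22+23+22+29+20+5 = 121
D-S-L-K-W-Y-D: 22+17+27+7+29+10 = 112
D-S-L-K-Y-W-D: 22+17+27+22+29+25 = 142
D-S-L-W-K-Y-D: 22+17+20+7+22+10 = 98
D-S-L-W-Y-K-D: 22+17+20+29+22+32 = 142
D-S-L-Y-K-W-D: 22+17+15+22+7+25 = 108
D-S-L-Y-W-K-D: 22+17+15+29+7+32 = 122
D-S-W-K-L-Y-D: 22+16+7+27+15+10 = 97
D-S-W-K-Y-L-D: 22+16+7+22+15+5 = 87
… (46 more)
D-L-S-W-K-Y-D: 5+17+16+7+22+10 = 77  ← best
The minimum is 77.
One optimal route: D → L → S → W → K → Y → D (or its reverse).

Minimum total distance: 77 miles.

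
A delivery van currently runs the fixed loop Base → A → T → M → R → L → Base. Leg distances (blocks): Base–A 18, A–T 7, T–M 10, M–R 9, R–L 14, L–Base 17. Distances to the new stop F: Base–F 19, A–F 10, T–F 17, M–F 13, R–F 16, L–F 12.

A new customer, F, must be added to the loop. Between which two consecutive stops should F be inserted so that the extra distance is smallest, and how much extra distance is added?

+11 blocks — insert F between Base and A.

Insertion cost between consecutive stops i–j is d(i,F) + d(F,j) − d(i,j):
  between Base and A: 19 + 10 − 18 = 11
  between A and T: 10 + 17 − 7 = 20
  between T and M: 17 + 13 − 10 = 20
  between M and R: 13 + 16 − 9 = 20
  between R and L: 16 + 12 − 14 = 14
  between L and Base: 12 + 19 − 17 = 14
Cheapest insertion is between Base and A, adding 11.
New total = 75 + 11 = 86.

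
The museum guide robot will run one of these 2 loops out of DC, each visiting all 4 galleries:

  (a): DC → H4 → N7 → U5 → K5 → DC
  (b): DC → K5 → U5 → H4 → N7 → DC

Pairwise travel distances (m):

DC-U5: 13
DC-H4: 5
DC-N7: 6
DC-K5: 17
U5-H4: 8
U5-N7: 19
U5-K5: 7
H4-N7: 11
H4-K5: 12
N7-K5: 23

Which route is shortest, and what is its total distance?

(a): 5 + 11 + 19 + 7 + 17 = 59
(b): 17 + 7 + 8 + 11 + 6 = 49

49 m — (b) is the shortest.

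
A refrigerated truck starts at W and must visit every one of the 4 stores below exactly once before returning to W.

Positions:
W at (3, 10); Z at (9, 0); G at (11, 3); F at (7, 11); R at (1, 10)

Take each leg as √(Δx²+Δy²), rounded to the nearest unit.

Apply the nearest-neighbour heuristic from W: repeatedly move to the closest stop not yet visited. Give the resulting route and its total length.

Nearest-neighbour total = 33; route W → R → F → G → Z → W.

W → [R:2 / F:4 / G:11 / Z:12] → R (2)
R → [F:6 / G:12 / Z:13] → F (6)
F → [G:9 / Z:11] → G (9)
G → [Z:4] → Z (4)
Return Z→W: 12.
Total = 2 + 6 + 9 + 4 + 12 = 33.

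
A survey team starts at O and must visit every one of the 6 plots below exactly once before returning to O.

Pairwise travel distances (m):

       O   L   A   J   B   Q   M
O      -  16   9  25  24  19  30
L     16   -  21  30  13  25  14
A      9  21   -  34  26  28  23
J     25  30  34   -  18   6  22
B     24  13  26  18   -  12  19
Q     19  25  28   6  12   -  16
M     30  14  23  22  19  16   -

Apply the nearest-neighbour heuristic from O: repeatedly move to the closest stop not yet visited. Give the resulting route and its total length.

From O: distances to unvisited — A=9, L=16, Q=19, B=24, J=25, M=30. Nearest is A (9).
From A: distances to unvisited — L=21, M=23, B=26, Q=28, J=34. Nearest is L (21).
From L: distances to unvisited — B=13, M=14, Q=25, J=30. Nearest is B (13).
From B: distances to unvisited — Q=12, J=18, M=19. Nearest is Q (12).
From Q: distances to unvisited — J=6, M=16. Nearest is J (6).
From J: distances to unvisited — M=22. Nearest is M (22).
Return M→O: 30.
Total = 9 + 21 + 13 + 12 + 6 + 22 + 30 = 113.

Nearest-neighbour total = 113 m; route O → A → L → B → Q → J → M → O.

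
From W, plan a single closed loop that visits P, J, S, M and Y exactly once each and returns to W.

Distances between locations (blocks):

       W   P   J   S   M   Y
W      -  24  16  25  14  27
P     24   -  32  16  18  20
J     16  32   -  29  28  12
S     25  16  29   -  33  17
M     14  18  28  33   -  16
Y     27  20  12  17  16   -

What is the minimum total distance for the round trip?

Minimum total distance: 93 blocks.

W-P-J-S-M-Y-W: 24+32+29+33+16+27 = 161
W-P-J-S-Y-M-W: 24+32+29+17+16+14 = 132
W-P-J-M-S-Y-W: 24+32+28+33+17+27 = 161
W-P-J-M-Y-S-W: 24+32+28+16+17+25 = 142
W-P-J-Y-S-M-W: 24+32+12+17+33+14 = 132
W-P-J-Y-M-S-W: 24+32+12+16+33+25 = 142
W-P-S-J-M-Y-W: 24+16+29+28+16+27 = 140
W-P-S-J-Y-M-W: 24+16+29+12+16+14 = 111
W-P-S-M-J-Y-W: 24+16+33+28+12+27 = 140
W-P-S-M-Y-J-W: 24+16+33+16+12+16 = 117
W-P-S-Y-J-M-W: 24+16+17+12+28+14 = 111
W-P-S-Y-M-J-W: 24+16+17+16+28+16 = 117
W-P-M-J-S-Y-W: 24+18+28+29+17+27 = 143
W-P-M-J-Y-S-W: 24+18+28+12+17+25 = 124
… (46 more)
W-J-Y-S-P-M-W: 16+12+17+16+18+14 = 93  ← best
The minimum is 93.
One optimal route: W → J → Y → S → P → M → W (or its reverse).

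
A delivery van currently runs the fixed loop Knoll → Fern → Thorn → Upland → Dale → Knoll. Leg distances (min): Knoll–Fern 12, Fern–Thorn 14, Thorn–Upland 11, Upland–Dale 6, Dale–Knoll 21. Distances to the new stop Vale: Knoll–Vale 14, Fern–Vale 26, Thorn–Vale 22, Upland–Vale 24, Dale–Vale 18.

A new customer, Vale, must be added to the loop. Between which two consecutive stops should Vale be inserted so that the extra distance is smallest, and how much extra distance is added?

Insertion cost between consecutive stops i–j is d(i,Vale) + d(Vale,j) − d(i,j):
  between Knoll and Fern: 14 + 26 − 12 = 28
  between Fern and Thorn: 26 + 22 − 14 = 34
  between Thorn and Upland: 22 + 24 − 11 = 35
  between Upland and Dale: 24 + 18 − 6 = 36
  between Dale and Knoll: 18 + 14 − 21 = 11
Cheapest insertion is between Dale and Knoll, adding 11.
New total = 64 + 11 = 75.

+11 min — insert Vale between Dale and Knoll.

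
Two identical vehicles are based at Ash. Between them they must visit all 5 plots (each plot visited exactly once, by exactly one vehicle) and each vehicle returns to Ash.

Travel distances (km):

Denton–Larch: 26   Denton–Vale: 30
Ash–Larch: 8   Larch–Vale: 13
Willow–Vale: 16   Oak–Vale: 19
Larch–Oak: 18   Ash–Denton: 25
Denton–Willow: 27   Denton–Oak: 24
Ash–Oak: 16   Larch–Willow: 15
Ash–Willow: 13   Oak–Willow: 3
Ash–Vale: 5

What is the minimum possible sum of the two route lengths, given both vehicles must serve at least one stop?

Try each way of splitting the stops between the two vehicles (each non-empty) and, for each split, find the best tour for each vehicle:
  {Denton} + {Larch, Oak, Willow, Vale}: 50 + 50 = 100
  {Larch} + {Denton, Oak, Willow, Vale}: 16 + 73 = 89
  {Denton, Larch} + {Oak, Willow, Vale}: 59 + 40 = 99
  {Oak} + {Denton, Larch, Willow, Vale}: 32 + 82 = 114
  {Denton, Oak} + {Larch, Willow, Vale}: 65 + 44 = 109
  {Larch, Oak} + {Denton, Willow, Vale}: 42 + 73 = 115
  … (15 splits in total)
  {Denton, Larch, Oak, Willow} + {Vale}: 74 + 10 = 84  ← best
Best: vehicle 1 Ash → Larch → Denton → Oak → Willow → Ash = 74; vehicle 2 Ash → Vale → Ash = 10; combined 84.

84 km — the smallest possible combined total.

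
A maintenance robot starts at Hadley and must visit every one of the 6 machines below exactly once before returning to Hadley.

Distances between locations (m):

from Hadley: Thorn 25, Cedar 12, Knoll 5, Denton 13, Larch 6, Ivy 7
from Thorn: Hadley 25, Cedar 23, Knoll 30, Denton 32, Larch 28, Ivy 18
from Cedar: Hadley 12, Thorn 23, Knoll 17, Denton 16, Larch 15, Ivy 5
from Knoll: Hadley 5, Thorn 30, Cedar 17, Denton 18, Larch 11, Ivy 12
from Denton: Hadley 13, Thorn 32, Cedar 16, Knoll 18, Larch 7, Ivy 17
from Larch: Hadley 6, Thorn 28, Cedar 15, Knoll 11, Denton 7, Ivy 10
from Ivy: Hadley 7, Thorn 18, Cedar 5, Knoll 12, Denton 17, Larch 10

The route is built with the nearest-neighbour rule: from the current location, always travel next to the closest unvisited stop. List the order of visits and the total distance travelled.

At Hadley the remaining stops are Knoll 5, Larch 6, Ivy 7, Cedar 12, Denton 13, Thorn 25; go to Knoll.
At Knoll the remaining stops are Larch 11, Ivy 12, Cedar 17, Denton 18, Thorn 30; go to Larch.
At Larch the remaining stops are Denton 7, Ivy 10, Cedar 15, Thorn 28; go to Denton.
At Denton the remaining stops are Cedar 16, Ivy 17, Thorn 32; go to Cedar.
At Cedar the remaining stops are Ivy 5, Thorn 23; go to Ivy.
At Ivy the remaining stops are Thorn 18; go to Thorn.
Return Thorn→Hadley: 25.
Total = 5 + 11 + 7 + 16 + 5 + 18 + 25 = 87.

87 m along Hadley → Knoll → Larch → Denton → Cedar → Ivy → Thorn → Hadley.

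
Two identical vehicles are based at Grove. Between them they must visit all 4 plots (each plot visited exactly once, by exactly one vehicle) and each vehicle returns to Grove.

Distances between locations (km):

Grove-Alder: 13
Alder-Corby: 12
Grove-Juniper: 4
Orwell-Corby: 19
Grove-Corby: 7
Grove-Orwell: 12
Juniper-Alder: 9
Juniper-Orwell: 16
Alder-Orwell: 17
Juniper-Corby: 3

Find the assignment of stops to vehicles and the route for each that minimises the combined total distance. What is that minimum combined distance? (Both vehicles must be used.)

56 km — the smallest possible combined total.

Try each way of splitting the stops between the two vehicles (each non-empty) and, for each split, find the best tour for each vehicle:
  {Juniper} + {Alder, Orwell, Corby}: 8 + 48 = 56
  {Alder} + {Juniper, Orwell, Corby}: 26 + 38 = 64
  {Juniper, Alder} + {Orwell, Corby}: 26 + 38 = 64
  {Orwell} + {Juniper, Alder, Corby}: 24 + 32 = 56
  {Juniper, Orwell} + {Alder, Corby}: 32 + 32 = 64
  {Alder, Orwell} + {Juniper, Corby}: 42 + 14 = 56
  … (7 splits in total)
Best: vehicle 1 Grove → Juniper → Grove = 8; vehicle 2 Grove → Orwell → Alder → Corby → Grove = 48; combined 56.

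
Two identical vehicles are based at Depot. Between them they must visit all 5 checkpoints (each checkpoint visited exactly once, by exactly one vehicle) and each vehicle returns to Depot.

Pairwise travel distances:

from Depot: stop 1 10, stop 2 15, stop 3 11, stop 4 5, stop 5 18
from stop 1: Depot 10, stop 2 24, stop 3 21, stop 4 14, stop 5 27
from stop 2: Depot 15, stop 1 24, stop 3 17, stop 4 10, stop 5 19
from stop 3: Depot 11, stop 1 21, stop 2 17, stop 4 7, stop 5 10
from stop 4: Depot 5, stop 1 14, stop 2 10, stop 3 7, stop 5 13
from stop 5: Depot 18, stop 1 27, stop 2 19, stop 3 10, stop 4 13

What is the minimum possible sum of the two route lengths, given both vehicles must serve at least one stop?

Minimum combined distance: 75.

Try each way of splitting the stops between the two vehicles (each non-empty) and, for each split, find the best tour for each vehicle:
  {stop 1} + {stop 2, stop 3, stop 4, stop 5}: 20 + 55 = 75
  {stop 2} + {stop 1, stop 3, stop 4, stop 5}: 30 + 58 = 88
  {stop 1, stop 2} + {stop 3, stop 4, stop 5}: 49 + 39 = 88
  {stop 3} + {stop 1, stop 2, stop 4, stop 5}: 22 + 71 = 93
  {stop 1, stop 3} + {stop 2, stop 4, stop 5}: 42 + 52 = 94
  {stop 2, stop 3} + {stop 1, stop 4, stop 5}: 43 + 55 = 98
  … (15 splits in total)
Best: vehicle 1 Depot → stop 1 → Depot = 20; vehicle 2 Depot → stop 3 → stop 5 → stop 2 → stop 4 → Depot = 55; combined 75.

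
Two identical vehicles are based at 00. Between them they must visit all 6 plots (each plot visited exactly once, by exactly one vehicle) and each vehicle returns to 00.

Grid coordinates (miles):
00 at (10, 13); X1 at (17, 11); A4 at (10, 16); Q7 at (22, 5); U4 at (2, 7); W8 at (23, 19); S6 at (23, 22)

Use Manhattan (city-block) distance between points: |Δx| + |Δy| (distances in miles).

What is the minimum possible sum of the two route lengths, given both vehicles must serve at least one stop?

Minimum combined distance: 86 miles.

There are 2^5 − 1 = 31 ways to divide the 6 stops into two non-empty groups. For each, the best each vehicle can do is its own shortest tour through its group:
  {X1} + {A4, Q7, U4, W8, S6}: 18 + 76 = 94
  {A4} + {X1, Q7, U4, W8, S6}: 6 + 80 = 86
  {X1, A4} + {Q7, U4, W8, S6}: 24 + 76 = 100
  {Q7} + {X1, A4, U4, W8, S6}: 40 + 72 = 112
  {X1, Q7} + {A4, U4, W8, S6}: 40 + 72 = 112
  {A4, Q7} + {X1, U4, W8, S6}: 46 + 72 = 118
  … (31 splits in total)
Best: vehicle 1 00 → A4 → 00 = 6; vehicle 2 00 → X1 → W8 → S6 → Q7 → U4 → 00 = 80; combined 86.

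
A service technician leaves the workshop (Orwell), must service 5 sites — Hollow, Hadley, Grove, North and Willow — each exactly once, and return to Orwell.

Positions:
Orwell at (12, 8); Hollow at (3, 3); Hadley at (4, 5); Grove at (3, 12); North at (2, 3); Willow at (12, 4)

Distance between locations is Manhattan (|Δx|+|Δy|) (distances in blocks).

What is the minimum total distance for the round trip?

Orwell → Hollow → Hadley → Grove → North → Willow → Orwell: 14+3+8+10+11+4 = 50
Orwell → Hollow → Hadley → Grove → Willow → North → Orwell: 14+3+8+17+11+15 = 68
Orwell → Hollow → Hadley → North → Grove → Willow → Orwell: 14+3+4+10+17+4 = 52
Orwell → Hollow → Hadley → North → Willow → Grove → Orwell: 14+3+4+11+17+13 = 62
Orwell → Hollow → Hadley → Willow → Grove → North → Orwell: 14+3+9+17+10+15 = 68
Orwell → Hollow → Hadley → Willow → North → Grove → Orwell: 14+3+9+11+10+13 = 60
Orwell → Hollow → Grove → Hadley → North → Willow → Orwell: 14+9+8+4+11+4 = 50
Orwell → Hollow → Grove → Hadley → Willow → North → Orwell: 14+9+8+9+11+15 = 66
Orwell → Hollow → Grove → North → Hadley → Willow → Orwell: 14+9+10+4+9+4 = 50
Orwell → Hollow → Grove → North → Willow → Hadley → Orwell: 14+9+10+11+9+11 = 64
Orwell → Hollow → Grove → Willow → Hadley → North → Orwell: 14+9+17+9+4+15 = 68
Orwell → Hollow → Grove → Willow → North → Hadley → Orwell: 14+9+17+11+4+11 = 66
Orwell → Hollow → North → Hadley → Grove → Willow → Orwell: 14+1+4+8+17+4 = 48
Orwell → Hollow → North → Hadley → Willow → Grove → Orwell: 14+1+4+9+17+13 = 58
… (46 more)
Orwell → Grove → Hollow → North → Hadley → Willow → Orwell: 13+9+1+4+9+4 = 40  ← best
The minimum is 40.
One optimal route: Orwell → Grove → Hollow → North → Hadley → Willow → Orwell (or its reverse).

Shortest round trip = 40 blocks.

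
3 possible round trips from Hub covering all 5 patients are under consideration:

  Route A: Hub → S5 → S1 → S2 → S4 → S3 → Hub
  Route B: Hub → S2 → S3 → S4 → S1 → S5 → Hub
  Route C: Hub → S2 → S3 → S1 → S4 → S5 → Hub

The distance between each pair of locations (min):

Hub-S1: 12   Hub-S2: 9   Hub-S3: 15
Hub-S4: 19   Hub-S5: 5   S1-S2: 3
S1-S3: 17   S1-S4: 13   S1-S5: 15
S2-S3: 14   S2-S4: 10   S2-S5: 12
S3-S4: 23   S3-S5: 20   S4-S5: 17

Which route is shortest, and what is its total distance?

Route A: 5 + 15 + 3 + 10 + 23 + 15 = 71
Route B: 9 + 14 + 23 + 13 + 15 + 5 = 79
Route C: 9 + 14 + 17 + 13 + 17 + 5 = 75

Shortest is Route A, total 71 min.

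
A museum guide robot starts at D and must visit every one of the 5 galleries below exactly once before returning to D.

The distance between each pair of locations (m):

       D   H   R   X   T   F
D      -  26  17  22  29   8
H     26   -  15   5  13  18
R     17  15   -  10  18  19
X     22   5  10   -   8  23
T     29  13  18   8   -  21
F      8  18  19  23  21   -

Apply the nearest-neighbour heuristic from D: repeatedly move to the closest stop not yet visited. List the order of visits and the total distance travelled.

From D: distances to unvisited — F=8, R=17, X=22, H=26, T=29. Nearest is F (8).
From F: distances to unvisited — H=18, R=19, T=21, X=23. Nearest is H (18).
From H: distances to unvisited — X=5, T=13, R=15. Nearest is X (5).
From X: distances to unvisited — T=8, R=10. Nearest is T (8).
From T: distances to unvisited — R=18. Nearest is R (18).
Return R→D: 17.
Total = 8 + 18 + 5 + 8 + 18 + 17 = 74.

74 m along D → F → H → X → T → R → D.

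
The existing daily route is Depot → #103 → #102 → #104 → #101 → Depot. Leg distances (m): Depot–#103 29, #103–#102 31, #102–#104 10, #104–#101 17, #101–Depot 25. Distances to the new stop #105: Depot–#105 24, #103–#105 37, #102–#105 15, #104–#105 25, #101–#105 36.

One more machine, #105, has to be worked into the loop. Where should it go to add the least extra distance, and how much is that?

+21 m — insert #105 between #103 and #102.

Insertion cost between consecutive stops i–j is d(i,#105) + d(#105,j) − d(i,j):
  between Depot and #103: 24 + 37 − 29 = 32
  between #103 and #102: 37 + 15 − 31 = 21
  between #102 and #104: 15 + 25 − 10 = 30
  between #104 and #101: 25 + 36 − 17 = 44
  between #101 and Depot: 36 + 24 − 25 = 35
Cheapest insertion is between #103 and #102, adding 21.
New total = 112 + 21 = 133.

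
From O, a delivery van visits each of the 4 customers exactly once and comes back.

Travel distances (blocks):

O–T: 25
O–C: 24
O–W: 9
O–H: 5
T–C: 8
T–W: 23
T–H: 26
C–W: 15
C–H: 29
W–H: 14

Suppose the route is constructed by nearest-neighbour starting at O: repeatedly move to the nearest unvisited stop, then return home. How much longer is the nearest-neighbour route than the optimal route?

Excess over optimum: 4 blocks.

From O: H=5, W=9, C=24, T=25 → choose H (5).
From H: W=14, T=26, C=29 → choose W (14).
From W: C=15, T=23 → choose C (15).
From C: T=8 → choose T (8).
NN route O → H → W → C → T → O costs 67.
Optimal: O → W → C → T → H → O costs 63 (by enumerating all 12 distinct tours).
Excess = 67 − 63 = 4.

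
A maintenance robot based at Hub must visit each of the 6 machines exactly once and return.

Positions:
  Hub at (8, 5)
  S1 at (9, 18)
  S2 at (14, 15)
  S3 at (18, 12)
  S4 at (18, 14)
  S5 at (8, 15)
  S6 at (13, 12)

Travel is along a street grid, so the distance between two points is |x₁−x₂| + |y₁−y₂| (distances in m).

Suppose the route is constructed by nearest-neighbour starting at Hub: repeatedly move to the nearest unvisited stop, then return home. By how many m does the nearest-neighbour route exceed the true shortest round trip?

The nearest-neighbour route is 6 m longer than optimal.

From Hub: S5=10, S6=12, S1=14, S2=16, S3=17, S4=19 → choose S5 (10).
From S5: S1=4, S2=6, S6=8, S4=11, S3=13 → choose S1 (4).
From S1: S2=8, S6=10, S4=13, S3=15 → choose S2 (8).
From S2: S6=4, S4=5, S3=7 → choose S6 (4).
From S6: S3=5, S4=7 → choose S3 (5).
From S3: S4=2 → choose S4 (2).
NN route Hub → S5 → S1 → S2 → S6 → S3 → S4 → Hub costs 52.
Optimal: Hub → S5 → S1 → S2 → S4 → S3 → S6 → Hub costs 46 (by enumerating all 360 distinct tours).
Excess = 52 − 46 = 6.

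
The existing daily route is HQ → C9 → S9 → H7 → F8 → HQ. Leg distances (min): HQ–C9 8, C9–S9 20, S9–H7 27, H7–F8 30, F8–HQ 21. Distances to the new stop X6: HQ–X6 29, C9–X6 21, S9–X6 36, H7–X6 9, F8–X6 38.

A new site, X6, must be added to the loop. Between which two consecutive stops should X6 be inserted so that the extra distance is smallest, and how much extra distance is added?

Insertion cost between consecutive stops i–j is d(i,X6) + d(X6,j) − d(i,j):
  between HQ and C9: 29 + 21 − 8 = 42
  between C9 and S9: 21 + 36 − 20 = 37
  between S9 and H7: 36 + 9 − 27 = 18
  between H7 and F8: 9 + 38 − 30 = 17
  between F8 and HQ: 38 + 29 − 21 = 46
Cheapest insertion is between H7 and F8, adding 17.
New total = 106 + 17 = 123.

Minimum extra distance: 17 min, inserting X6 between H7 and F8.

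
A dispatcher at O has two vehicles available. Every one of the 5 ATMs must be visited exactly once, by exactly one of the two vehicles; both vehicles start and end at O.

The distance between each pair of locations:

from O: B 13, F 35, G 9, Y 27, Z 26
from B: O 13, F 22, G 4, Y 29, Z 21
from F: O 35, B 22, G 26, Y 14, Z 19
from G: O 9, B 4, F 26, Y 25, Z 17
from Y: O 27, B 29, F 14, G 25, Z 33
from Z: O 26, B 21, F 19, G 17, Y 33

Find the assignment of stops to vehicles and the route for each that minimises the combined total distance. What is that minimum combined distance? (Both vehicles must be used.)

There are 2^4 − 1 = 15 ways to divide the 5 stops into two non-empty groups. For each, the best each vehicle can do is its own shortest tour through its group:
  {B} + {F, G, Y, Z}: 26 + 86 = 112
  {F} + {B, G, Y, Z}: 70 + 94 = 164
  {B, F} + {G, Y, Z}: 70 + 86 = 156
  {G} + {B, F, Y, Z}: 18 + 94 = 112
  {B, G} + {F, Y, Z}: 26 + 86 = 112
  {F, G} + {B, Y, Z}: 70 + 94 = 164
  … (15 splits in total)
Best: vehicle 1 O → B → O = 26; vehicle 2 O → G → Z → F → Y → O = 86; combined 112.

112 — the smallest possible combined total.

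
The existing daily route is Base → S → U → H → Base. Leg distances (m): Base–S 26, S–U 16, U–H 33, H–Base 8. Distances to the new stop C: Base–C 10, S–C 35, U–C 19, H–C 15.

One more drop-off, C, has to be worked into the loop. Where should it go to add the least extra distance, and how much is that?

Minimum extra distance: 1 m, inserting C between U and H.

Insertion cost between consecutive stops i–j is d(i,C) + d(C,j) − d(i,j):
  between Base and S: 10 + 35 − 26 = 19
  between S and U: 35 + 19 − 16 = 38
  between U and H: 19 + 15 − 33 = 1
  between H and Base: 15 + 10 − 8 = 17
Cheapest insertion is between U and H, adding 1.
New total = 83 + 1 = 84.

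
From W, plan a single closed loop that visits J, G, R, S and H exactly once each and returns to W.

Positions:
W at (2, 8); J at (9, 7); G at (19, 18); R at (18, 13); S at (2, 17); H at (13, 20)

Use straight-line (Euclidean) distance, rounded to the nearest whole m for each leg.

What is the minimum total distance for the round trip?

There are 60 distinct closed tours to check (reversals are equivalent).
W - J - G - R - S - H - W: 7+15+5+16+11+16 = 70
W - J - G - R - H - S - W: 7+15+5+9+11+9 = 56
W - J - G - S - R - H - W: 7+15+17+16+9+16 = 80
W - J - G - S - H - R - W: 7+15+17+11+9+17 = 76
W - J - G - H - R - S - W: 7+15+6+9+16+9 = 62
W - J - G - H - S - R - W: 7+15+6+11+16+17 = 72
W - J - R - G - S - H - W: 7+11+5+17+11+16 = 67
W - J - R - G - H - S - W: 7+11+5+6+11+9 = 49
W - J - R - S - G - H - W: 7+11+16+17+6+16 = 73
W - J - R - S - H - G - W: 7+11+16+11+6+20 = 71
W - J - R - H - G - S - W: 7+11+9+6+17+9 = 59
W - J - R - H - S - G - W: 7+11+9+11+17+20 = 75
W - J - S - G - R - H - W: 7+12+17+5+9+16 = 66
W - J - S - G - H - R - W: 7+12+17+6+9+17 = 68
… (46 more)
The minimum is 49.
One optimal route: W → J → R → G → H → S → W (or its reverse).

Shortest round trip = 49 m.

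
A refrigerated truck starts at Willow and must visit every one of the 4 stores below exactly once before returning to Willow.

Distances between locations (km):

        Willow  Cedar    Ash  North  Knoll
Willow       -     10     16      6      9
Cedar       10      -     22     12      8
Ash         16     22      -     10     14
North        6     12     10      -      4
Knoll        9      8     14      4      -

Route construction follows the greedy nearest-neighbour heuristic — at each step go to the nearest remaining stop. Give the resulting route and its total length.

From Willow: distances to unvisited — North=6, Knoll=9, Cedar=10, Ash=16. Nearest is North (6).
From North: distances to unvisited — Knoll=4, Ash=10, Cedar=12. Nearest is Knoll (4).
From Knoll: distances to unvisited — Cedar=8, Ash=14. Nearest is Cedar (8).
From Cedar: distances to unvisited — Ash=22. Nearest is Ash (22).
Return Ash→Willow: 16.
Total = 6 + 4 + 8 + 22 + 16 = 56.

56 km along Willow → North → Knoll → Cedar → Ash → Willow.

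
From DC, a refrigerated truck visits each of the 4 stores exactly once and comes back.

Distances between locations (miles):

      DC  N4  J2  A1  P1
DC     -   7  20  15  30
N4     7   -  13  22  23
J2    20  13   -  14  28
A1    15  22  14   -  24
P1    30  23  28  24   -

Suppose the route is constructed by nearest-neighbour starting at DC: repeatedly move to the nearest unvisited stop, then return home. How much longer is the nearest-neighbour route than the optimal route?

Excess over optimum: 1 miles.

From DC: N4=7, A1=15, J2=20, P1=30 → choose N4 (7).
From N4: J2=13, A1=22, P1=23 → choose J2 (13).
From J2: A1=14, P1=28 → choose A1 (14).
From A1: P1=24 → choose P1 (24).
NN route DC → N4 → J2 → A1 → P1 → DC costs 88.
Optimal: DC → N4 → J2 → P1 → A1 → DC costs 87 (by enumerating all 12 distinct tours).
Excess = 88 − 87 = 1.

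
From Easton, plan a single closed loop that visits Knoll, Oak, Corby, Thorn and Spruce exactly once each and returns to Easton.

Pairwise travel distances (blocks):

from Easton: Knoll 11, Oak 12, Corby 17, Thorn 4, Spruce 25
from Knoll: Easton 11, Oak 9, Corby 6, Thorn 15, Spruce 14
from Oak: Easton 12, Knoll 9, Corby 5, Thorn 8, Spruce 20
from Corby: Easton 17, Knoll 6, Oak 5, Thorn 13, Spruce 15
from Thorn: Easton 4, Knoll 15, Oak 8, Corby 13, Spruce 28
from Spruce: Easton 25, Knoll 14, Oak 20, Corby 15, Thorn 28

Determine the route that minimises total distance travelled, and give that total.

There are 60 distinct closed tours to check (reversals are equivalent).
Easton→Knoll→Oak→Corby→Thorn→Spruce→Easton: 11+9+5+13+28+25 = 91
Easton→Knoll→Oak→Corby→Spruce→Thorn→Easton: 11+9+5+15+28+4 = 72
Easton→Knoll→Oak→Thorn→Corby→Spruce→Easton: 11+9+8+13+15+25 = 81
Easton→Knoll→Oak→Thorn→Spruce→Corby→Easton: 11+9+8+28+15+17 = 88
Easton→Knoll→Oak→Spruce→Corby→Thorn→Easton: 11+9+20+15+13+4 = 72
Easton→Knoll→Oak→Spruce→Thorn→Corby→Easton: 11+9+20+28+13+17 = 98
Easton→Knoll→Corby→Oak→Thorn→Spruce→Easton: 11+6+5+8+28+25 = 83
Easton→Knoll→Corby→Oak→Spruce→Thorn→Easton: 11+6+5+20+28+4 = 74
Easton→Knoll→Corby→Thorn→Oak→Spruce→Easton: 11+6+13+8+20+25 = 83
Easton→Knoll→Corby→Thorn→Spruce→Oak→Easton: 11+6+13+28+20+12 = 90
Easton→Knoll→Corby→Spruce→Oak→Thorn→Easton: 11+6+15+20+8+4 = 64
Easton→Knoll→Corby→Spruce→Thorn→Oak→Easton: 11+6+15+28+8+12 = 80
Easton→Knoll→Thorn→Oak→Corby→Spruce→Easton: 11+15+8+5+15+25 = 79
Easton→Knoll→Thorn→Oak→Spruce→Corby→Easton: 11+15+8+20+15+17 = 86
… (46 more)
Easton→Knoll→Spruce→Corby→Oak→Thorn→Easton: 11+14+15+5+8+4 = 57  ← best
The minimum is 57.
One optimal route: Easton → Knoll → Spruce → Corby → Oak → Thorn → Easton (or its reverse).

Shortest round trip = 57 blocks.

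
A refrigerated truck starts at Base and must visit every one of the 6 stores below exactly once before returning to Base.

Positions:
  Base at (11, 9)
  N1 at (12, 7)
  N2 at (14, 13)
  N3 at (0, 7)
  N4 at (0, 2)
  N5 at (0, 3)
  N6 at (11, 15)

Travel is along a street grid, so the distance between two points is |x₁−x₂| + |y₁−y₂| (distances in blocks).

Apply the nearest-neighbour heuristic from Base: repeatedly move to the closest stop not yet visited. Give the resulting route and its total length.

Base → [N1:3 / N6:6 / N2:7 / N3:13 / N5:17 / N4:18] → N1 (3)
N1 → [N2:8 / N6:9 / N3:12 / N5:16 / N4:17] → N2 (8)
N2 → [N6:5 / N3:20 / N5:24 / N4:25] → N6 (5)
N6 → [N3:19 / N5:23 / N4:24] → N3 (19)
N3 → [N5:4 / N4:5] → N5 (4)
N5 → [N4:1] → N4 (1)
Return N4→Base: 18.
Total = 3 + 8 + 5 + 19 + 4 + 1 + 18 = 58.

58 blocks along Base → N1 → N2 → N6 → N3 → N5 → N4 → Base.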